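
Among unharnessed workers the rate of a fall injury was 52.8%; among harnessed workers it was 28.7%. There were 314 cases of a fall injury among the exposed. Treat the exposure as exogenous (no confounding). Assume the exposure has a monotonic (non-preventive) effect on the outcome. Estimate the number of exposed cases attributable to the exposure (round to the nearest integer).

about 143 cases

p₁ = 0.528, p₀ = 0.287.
PN = (p₁ − p₀)/p₁ = (0.528 − 0.287) / 0.528 ≈ 0.45644.
Attributable cases ≈ PN × (exposed cases) = 0.45644 × 314 ≈ 143.32.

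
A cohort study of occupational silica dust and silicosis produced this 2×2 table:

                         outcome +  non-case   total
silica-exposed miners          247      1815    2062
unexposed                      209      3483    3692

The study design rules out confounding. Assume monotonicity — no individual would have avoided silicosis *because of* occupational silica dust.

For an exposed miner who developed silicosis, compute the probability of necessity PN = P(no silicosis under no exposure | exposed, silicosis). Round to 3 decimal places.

p₁ = P(outcome | exposed) = 247/2062 = 0.11979
p₀ = P(outcome | unexposed) = 209/3692 = 0.056609
Under exogeneity and monotonicity, PN = (p₁ − p₀)/p₁.
PN = (0.11979 − 0.056609) / 0.11979 ≈ 0.5274

PN ≈ 0.527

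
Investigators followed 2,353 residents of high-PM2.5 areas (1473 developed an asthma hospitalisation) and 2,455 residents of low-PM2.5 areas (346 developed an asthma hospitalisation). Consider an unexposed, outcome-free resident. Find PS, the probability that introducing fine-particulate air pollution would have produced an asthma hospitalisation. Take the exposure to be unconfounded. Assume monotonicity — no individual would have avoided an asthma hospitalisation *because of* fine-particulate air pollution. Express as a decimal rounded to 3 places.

p₁ = P(outcome | exposed) = 1473/2353 = 0.62601
p₀ = P(outcome | unexposed) = 346/2455 = 0.14094
Under exogeneity and monotonicity, PS = (p₁ − p₀) / (1 − p₀).
PS = (0.62601 − 0.14094) / (1 − 0.14094) = 0.48507 / 0.85906 ≈ 0.5647

PS ≈ 0.565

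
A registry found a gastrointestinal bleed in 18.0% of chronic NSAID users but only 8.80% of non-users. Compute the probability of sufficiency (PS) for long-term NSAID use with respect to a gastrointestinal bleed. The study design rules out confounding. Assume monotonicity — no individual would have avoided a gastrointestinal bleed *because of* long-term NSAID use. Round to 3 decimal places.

PS ≈ 0.101

p₁ = 0.18, p₀ = 0.088.
Under exogeneity and monotonicity, PS = (p₁ − p₀) / (1 − p₀).
PS = (0.18 − 0.088) / (1 − 0.088) = 0.092 / 0.912 ≈ 0.1009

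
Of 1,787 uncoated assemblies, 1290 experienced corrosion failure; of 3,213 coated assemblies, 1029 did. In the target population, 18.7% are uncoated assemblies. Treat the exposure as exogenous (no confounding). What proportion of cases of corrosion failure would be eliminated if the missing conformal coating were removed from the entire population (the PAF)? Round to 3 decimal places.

p₁ = P(outcome | exposed) = 1290/1787 = 0.72188
p₀ = P(outcome | unexposed) = 1029/3213 = 0.32026
Overall risk P(Y=1) = π·p₁ + (1−π)·p₀ = 0.187×0.72188 + 0.813×0.32026 = 0.39536.
Under exogeneity, PAF = [P(Y=1) − p₀] / P(Y=1).
PAF = (0.39536 − 0.32026) / 0.39536 ≈ 0.1900

PAF ≈ 0.190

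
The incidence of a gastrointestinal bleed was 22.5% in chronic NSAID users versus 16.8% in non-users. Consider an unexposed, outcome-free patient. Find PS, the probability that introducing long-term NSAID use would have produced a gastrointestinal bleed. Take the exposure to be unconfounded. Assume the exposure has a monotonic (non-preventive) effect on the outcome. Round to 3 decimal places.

p₁ = 0.225, p₀ = 0.168.
Under exogeneity and monotonicity, PS = (p₁ − p₀) / (1 − p₀).
PS = (0.225 − 0.168) / (1 − 0.168) = 0.057 / 0.832 ≈ 0.0685

PS ≈ 0.069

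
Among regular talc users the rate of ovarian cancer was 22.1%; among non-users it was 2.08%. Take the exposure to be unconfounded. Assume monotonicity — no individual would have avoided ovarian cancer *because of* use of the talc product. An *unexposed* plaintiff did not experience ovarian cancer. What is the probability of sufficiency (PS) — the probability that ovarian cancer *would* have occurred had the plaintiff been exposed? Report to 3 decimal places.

PS ≈ 0.204

p₁ = 0.221, p₀ = 0.0208.
Under exogeneity and monotonicity, PS = (p₁ − p₀) / (1 − p₀).
PS = (0.221 − 0.0208) / (1 − 0.0208) = 0.2002 / 0.9792 ≈ 0.2045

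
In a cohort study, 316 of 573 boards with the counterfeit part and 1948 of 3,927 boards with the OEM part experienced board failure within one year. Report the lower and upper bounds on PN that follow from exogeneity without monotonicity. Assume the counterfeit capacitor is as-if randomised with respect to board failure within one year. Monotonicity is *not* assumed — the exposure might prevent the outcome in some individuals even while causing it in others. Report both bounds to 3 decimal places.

0.101 ≤ PN ≤ 0.914

p₁ = P(outcome | exposed) = 316/573 = 0.55148
p₀ = P(outcome | unexposed) = 1948/3927 = 0.49605
Under exogeneity alone the bounds on PN are max{0,(p₁−p₀)/p₁} ≤ PN ≤ min{1,(1−p₀)/p₁}.
  lower = (p₁ − p₀)/p₁ = 0.05543 / 0.55148 ≈ 0.1005
  upper = min{1, (1 − p₀)/p₁} = 0.50395 / 0.55148 ≈ 0.9138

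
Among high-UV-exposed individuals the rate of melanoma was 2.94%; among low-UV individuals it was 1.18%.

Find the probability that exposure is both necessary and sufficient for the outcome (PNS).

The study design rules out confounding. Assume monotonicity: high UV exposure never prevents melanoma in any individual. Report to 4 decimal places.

p₁ = 0.0294, p₀ = 0.0118.
Under exogeneity and monotonicity, PNS = p₁ − p₀.
PNS = 0.0294 − 0.0118 = 0.0176

PNS ≈ 0.0176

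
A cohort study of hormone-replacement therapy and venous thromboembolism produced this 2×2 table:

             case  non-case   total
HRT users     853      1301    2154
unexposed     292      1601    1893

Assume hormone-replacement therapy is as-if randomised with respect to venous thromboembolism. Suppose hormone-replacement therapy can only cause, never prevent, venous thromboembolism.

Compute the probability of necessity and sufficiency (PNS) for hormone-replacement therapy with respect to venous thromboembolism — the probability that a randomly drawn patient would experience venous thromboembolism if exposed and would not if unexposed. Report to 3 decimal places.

PNS ≈ 0.242

p₁ = P(outcome | exposed) = 853/2154 = 0.39601
p₀ = P(outcome | unexposed) = 292/1893 = 0.15425
Under exogeneity and monotonicity, PNS = p₁ − p₀.
PNS = 0.39601 − 0.15425 = 0.24175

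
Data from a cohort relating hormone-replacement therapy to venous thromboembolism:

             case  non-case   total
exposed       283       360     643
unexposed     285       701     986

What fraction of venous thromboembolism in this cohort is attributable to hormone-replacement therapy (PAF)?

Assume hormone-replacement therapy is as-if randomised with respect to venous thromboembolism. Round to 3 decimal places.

PAF ≈ 0.171

p₁ = P(outcome | exposed) = 283/643 = 0.44012
p₀ = P(outcome | unexposed) = 285/986 = 0.28905
Exposure prevalence π = 643/1629 = 0.39472; overall risk P(Y=1) = 0.34868.
Under exogeneity, PAF = [P(Y=1) − p₀]/P(Y=1).
PAF = (0.34868 − 0.28905) / 0.34868 ≈ 0.1710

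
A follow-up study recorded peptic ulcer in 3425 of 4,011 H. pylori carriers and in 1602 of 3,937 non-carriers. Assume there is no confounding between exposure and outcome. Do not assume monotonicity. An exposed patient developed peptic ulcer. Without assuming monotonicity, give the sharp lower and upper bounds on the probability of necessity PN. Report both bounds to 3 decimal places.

p₁ = P(outcome | exposed) = 3425/4011 = 0.8539
p₀ = P(outcome | unexposed) = 1602/3937 = 0.40691
Under exogeneity alone the bounds on PN are max{0,(p₁−p₀)/p₁} ≤ PN ≤ min{1,(1−p₀)/p₁}.
  lower = (p₁ − p₀)/p₁ = 0.44699 / 0.8539 ≈ 0.5235
  upper = min{1, (1 − p₀)/p₁} = 0.59309 / 0.8539 ≈ 0.6946

0.523 ≤ PN ≤ 0.695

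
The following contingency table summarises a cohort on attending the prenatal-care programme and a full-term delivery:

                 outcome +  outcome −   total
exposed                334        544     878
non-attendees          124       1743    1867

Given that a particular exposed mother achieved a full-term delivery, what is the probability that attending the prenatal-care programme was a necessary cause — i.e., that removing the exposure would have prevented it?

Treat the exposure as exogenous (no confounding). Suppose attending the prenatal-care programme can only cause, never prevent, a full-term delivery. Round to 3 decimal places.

PN ≈ 0.825

p₁ = P(outcome | exposed) = 334/878 = 0.38041
p₀ = P(outcome | unexposed) = 124/1867 = 0.066417
Under exogeneity and monotonicity, PN = (p₁ − p₀) / p₁.
PN = (0.38041 − 0.066417) / 0.38041 = 0.31399 / 0.38041 ≈ 0.8254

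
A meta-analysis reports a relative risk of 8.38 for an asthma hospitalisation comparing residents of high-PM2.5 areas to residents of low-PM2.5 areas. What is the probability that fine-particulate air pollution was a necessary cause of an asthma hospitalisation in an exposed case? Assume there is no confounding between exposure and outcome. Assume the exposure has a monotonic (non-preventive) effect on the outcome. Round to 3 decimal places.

PN ≈ 0.881

Under exogeneity and monotonicity, PN = (RR − 1) / RR = 1 − 1/RR.
PN = (8.38 − 1) / 8.38 = 7.38 / 8.38 ≈ 0.8807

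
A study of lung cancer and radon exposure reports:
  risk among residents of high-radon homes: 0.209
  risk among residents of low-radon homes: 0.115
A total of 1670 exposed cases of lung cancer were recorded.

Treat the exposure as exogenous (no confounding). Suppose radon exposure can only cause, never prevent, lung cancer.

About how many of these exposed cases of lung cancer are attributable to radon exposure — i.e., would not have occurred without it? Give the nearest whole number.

Let p₁ = 0.209, p₀ = 0.115.
PN = (p₁ − p₀)/p₁ = (0.209 − 0.115) / 0.209 ≈ 0.44976.
Attributable cases ≈ PN × (exposed cases) = 0.44976 × 1670 ≈ 751.10.

about 751 cases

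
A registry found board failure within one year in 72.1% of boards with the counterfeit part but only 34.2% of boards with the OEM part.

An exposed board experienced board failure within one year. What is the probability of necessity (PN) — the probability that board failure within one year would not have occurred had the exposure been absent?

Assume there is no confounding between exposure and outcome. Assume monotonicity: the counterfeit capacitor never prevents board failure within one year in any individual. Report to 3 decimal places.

PN ≈ 0.526

p₁ = 0.721, p₀ = 0.342.
Under exogeneity and monotonicity, PN = (p₁ − p₀) / p₁.
PN = (0.721 − 0.342) / 0.721 = 0.379 / 0.721 ≈ 0.5257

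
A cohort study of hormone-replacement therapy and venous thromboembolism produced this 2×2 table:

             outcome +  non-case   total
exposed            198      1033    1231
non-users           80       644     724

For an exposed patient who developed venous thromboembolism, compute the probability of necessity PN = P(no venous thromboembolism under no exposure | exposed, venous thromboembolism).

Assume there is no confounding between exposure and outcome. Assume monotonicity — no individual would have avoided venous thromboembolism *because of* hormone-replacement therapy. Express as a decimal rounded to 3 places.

p₁ = P(outcome | exposed) = 198/1231 = 0.16084
p₀ = P(outcome | unexposed) = 80/724 = 0.1105
Under exogeneity and monotonicity, PN = (p₁ − p₀)/p₁.
PN = (0.16084 − 0.1105) / 0.16084 ≈ 0.3130

PN ≈ 0.313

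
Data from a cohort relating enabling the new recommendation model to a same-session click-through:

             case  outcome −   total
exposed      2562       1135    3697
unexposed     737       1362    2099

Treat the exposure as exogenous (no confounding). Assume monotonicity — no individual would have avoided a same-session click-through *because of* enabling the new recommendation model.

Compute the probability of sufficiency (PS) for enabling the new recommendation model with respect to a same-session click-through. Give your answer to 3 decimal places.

p₁ = P(outcome | exposed) = 2562/3697 = 0.69299
p₀ = P(outcome | unexposed) = 737/2099 = 0.35112
Under exogeneity and monotonicity, PS = (p₁ − p₀)/(1 − p₀).
PS = (0.69299 − 0.35112) / 0.64888 ≈ 0.5269

PS ≈ 0.527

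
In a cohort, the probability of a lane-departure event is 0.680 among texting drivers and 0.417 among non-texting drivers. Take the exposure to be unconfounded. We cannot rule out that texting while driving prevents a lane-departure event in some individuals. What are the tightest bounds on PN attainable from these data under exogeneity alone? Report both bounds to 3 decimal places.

Let p₁ = 0.68, p₀ = 0.417.
Under exogeneity alone the bounds on PN are max{0,(p₁−p₀)/p₁} ≤ PN ≤ min{1,(1−p₀)/p₁}.
  lower = (p₁ − p₀)/p₁ = 0.263 / 0.68 ≈ 0.3868
  upper = min{1, (1 − p₀)/p₁} = 0.583 / 0.68 ≈ 0.8574

0.387 ≤ PN ≤ 0.857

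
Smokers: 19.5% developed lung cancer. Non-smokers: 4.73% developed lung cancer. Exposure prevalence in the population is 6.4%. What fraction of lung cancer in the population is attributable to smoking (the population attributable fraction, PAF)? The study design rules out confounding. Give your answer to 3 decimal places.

PAF ≈ 0.167

p₁ = 0.195, p₀ = 0.0473.
Overall risk P(Y=1) = π·p₁ + (1−π)·p₀ = 0.064×0.195 + 0.936×0.0473 = 0.056753.
Under exogeneity, PAF = [P(Y=1) − p₀] / P(Y=1).
PAF = (0.056753 − 0.0473) / 0.056753 ≈ 0.1666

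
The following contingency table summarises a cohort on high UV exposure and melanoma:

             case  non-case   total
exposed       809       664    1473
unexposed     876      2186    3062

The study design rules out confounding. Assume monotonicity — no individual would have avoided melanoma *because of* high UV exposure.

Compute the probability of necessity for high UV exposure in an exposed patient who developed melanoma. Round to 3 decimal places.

PN ≈ 0.479

p₁ = P(outcome | exposed) = 809/1473 = 0.54922
p₀ = P(outcome | unexposed) = 876/3062 = 0.28609
Under exogeneity and monotonicity, PN = (p₁ − p₀)/p₁.
PN = (0.54922 − 0.28609) / 0.54922 ≈ 0.4791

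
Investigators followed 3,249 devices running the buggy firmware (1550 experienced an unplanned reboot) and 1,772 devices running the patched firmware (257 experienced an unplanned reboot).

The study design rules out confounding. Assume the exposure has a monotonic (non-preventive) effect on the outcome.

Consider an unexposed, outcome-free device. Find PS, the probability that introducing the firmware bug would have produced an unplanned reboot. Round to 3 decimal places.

p₁ = P(outcome | exposed) = 1550/3249 = 0.47707
p₀ = P(outcome | unexposed) = 257/1772 = 0.14503
Under exogeneity and monotonicity, PS = (p₁ − p₀) / (1 − p₀).
PS = (0.47707 − 0.14503) / (1 − 0.14503) = 0.33204 / 0.85497 ≈ 0.3884

PS ≈ 0.388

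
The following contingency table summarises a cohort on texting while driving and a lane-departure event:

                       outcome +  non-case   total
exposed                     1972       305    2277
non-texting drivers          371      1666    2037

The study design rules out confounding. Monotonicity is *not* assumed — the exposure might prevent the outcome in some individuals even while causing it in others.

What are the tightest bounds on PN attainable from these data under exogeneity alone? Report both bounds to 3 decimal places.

p₁ = P(outcome | exposed) = 1972/2277 = 0.86605
p₀ = P(outcome | unexposed) = 371/2037 = 0.18213
Under exogeneity alone the bounds on PN are max{0,(p₁−p₀)/p₁} ≤ PN ≤ min{1,(1−p₀)/p₁}.
  lower = (p₁ − p₀)/p₁ = 0.68392 / 0.86605 ≈ 0.7897
  upper = min{1, (1 − p₀)/p₁} = 0.81787 / 0.86605 ≈ 0.9444

0.790 ≤ PN ≤ 0.944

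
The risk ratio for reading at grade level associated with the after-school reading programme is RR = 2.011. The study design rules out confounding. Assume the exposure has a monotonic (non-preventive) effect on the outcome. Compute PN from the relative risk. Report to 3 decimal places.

PN ≈ 0.503

Under exogeneity and monotonicity, PN = (RR − 1) / RR = 1 − 1/RR.
PN = (2.011 − 1) / 2.011 = 1.011 / 2.011 ≈ 0.5027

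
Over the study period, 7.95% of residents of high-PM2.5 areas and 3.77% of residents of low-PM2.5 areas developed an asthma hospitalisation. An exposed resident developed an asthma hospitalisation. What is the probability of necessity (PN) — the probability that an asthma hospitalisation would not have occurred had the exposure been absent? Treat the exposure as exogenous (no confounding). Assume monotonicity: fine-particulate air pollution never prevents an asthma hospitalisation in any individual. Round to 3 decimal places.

PN ≈ 0.526

p₁ = 0.0795, p₀ = 0.0377.
Under exogeneity and monotonicity, PN = (p₁ − p₀) / p₁.
PN = (0.0795 − 0.0377) / 0.0795 = 0.0418 / 0.0795 ≈ 0.5258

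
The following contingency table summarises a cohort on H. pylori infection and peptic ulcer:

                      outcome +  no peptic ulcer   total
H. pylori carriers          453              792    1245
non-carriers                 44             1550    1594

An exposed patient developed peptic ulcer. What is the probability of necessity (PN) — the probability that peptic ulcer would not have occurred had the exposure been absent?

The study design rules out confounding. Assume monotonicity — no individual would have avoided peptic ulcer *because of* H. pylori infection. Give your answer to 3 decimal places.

PN ≈ 0.924

p₁ = P(outcome | exposed) = 453/1245 = 0.36386
p₀ = P(outcome | unexposed) = 44/1594 = 0.027604
Under exogeneity and monotonicity, PN = (p₁ − p₀)/p₁.
PN = (0.36386 − 0.027604) / 0.36386 ≈ 0.9241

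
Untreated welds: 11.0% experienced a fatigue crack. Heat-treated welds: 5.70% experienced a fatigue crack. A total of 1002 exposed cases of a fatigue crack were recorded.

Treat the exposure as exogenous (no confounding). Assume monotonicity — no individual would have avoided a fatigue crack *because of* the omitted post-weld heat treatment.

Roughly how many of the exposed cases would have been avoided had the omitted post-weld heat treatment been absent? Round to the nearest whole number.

p₁ = 0.11, p₀ = 0.057.
PN = (p₁ − p₀)/p₁ = (0.11 − 0.057) / 0.11 ≈ 0.48182.
Attributable cases ≈ PN × (exposed cases) = 0.48182 × 1002 ≈ 482.78.

about 483 cases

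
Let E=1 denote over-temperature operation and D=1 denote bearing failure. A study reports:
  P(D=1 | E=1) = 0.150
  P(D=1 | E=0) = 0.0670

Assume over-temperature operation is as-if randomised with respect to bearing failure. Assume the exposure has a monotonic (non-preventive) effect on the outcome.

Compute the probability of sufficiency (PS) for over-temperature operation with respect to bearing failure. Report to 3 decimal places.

Let p₁ = 0.15, p₀ = 0.067.
Under exogeneity and monotonicity, PS = (p₁ − p₀) / (1 − p₀).
PS = (0.15 − 0.067) / (1 − 0.067) = 0.083 / 0.933 ≈ 0.0890

PS ≈ 0.089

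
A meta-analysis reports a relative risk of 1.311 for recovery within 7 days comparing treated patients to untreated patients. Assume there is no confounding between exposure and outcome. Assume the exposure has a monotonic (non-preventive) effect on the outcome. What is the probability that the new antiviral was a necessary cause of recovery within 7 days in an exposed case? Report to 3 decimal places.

PN ≈ 0.237

Under exogeneity and monotonicity, PN = (RR − 1) / RR = 1 − 1/RR.
PN = (1.311 − 1) / 1.311 = 0.311 / 1.311 ≈ 0.2372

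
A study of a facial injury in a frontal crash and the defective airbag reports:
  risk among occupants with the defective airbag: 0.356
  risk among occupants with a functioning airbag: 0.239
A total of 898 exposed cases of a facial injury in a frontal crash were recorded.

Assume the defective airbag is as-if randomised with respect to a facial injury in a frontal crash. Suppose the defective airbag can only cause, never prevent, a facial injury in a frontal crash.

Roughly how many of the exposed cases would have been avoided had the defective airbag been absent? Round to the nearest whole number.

about 295 cases

Let p₁ = 0.356, p₀ = 0.239.
PN = (p₁ − p₀)/p₁ = (0.356 − 0.239) / 0.356 ≈ 0.32865.
Attributable cases ≈ PN × (exposed cases) = 0.32865 × 898 ≈ 295.13.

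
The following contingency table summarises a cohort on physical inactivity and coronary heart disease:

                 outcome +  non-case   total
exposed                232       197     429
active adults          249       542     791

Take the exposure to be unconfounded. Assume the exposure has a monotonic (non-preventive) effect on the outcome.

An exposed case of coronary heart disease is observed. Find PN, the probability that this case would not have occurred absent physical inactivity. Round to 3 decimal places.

PN ≈ 0.418

p₁ = P(outcome | exposed) = 232/429 = 0.54079
p₀ = P(outcome | unexposed) = 249/791 = 0.31479
Under exogeneity and monotonicity, PN = (p₁ − p₀)/p₁.
PN = (0.54079 − 0.31479) / 0.54079 ≈ 0.4179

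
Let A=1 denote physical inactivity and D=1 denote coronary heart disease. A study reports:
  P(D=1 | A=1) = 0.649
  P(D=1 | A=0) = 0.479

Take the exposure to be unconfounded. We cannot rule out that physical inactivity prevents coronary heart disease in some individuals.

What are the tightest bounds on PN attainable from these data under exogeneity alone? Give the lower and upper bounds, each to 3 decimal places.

0.262 ≤ PN ≤ 0.803

Let p₁ = 0.649, p₀ = 0.479.
Under exogeneity alone the bounds on PN are max{0,(p₁−p₀)/p₁} ≤ PN ≤ min{1,(1−p₀)/p₁}.
  lower = (p₁ − p₀)/p₁ = 0.17 / 0.649 ≈ 0.2619
  upper = min{1, (1 − p₀)/p₁} = 0.521 / 0.649 ≈ 0.8028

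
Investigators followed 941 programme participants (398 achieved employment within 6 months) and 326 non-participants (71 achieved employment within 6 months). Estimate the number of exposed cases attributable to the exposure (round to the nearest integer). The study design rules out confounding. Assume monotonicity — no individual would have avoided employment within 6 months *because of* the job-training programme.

p₁ = P(outcome | exposed) = 398/941 = 0.42295
p₀ = P(outcome | unexposed) = 71/326 = 0.21779
PN = (p₁ − p₀)/p₁ = (0.42295 − 0.21779) / 0.42295 ≈ 0.48507.
Attributable cases ≈ PN × (exposed cases) = 0.48507 × 398 ≈ 193.06.

about 193 cases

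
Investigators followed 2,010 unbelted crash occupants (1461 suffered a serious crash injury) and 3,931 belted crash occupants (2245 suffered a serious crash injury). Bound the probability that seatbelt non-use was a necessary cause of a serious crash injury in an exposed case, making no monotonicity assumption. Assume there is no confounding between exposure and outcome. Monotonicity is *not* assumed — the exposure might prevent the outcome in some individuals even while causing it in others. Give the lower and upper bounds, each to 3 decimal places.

0.214 ≤ PN ≤ 0.590

p₁ = P(outcome | exposed) = 1461/2010 = 0.72687
p₀ = P(outcome | unexposed) = 2245/3931 = 0.5711
Under exogeneity alone the bounds on PN are max{0,(p₁−p₀)/p₁} ≤ PN ≤ min{1,(1−p₀)/p₁}.
  lower = (p₁ − p₀)/p₁ = 0.15576 / 0.72687 ≈ 0.2143
  upper = min{1, (1 − p₀)/p₁} = 0.4289 / 0.72687 ≈ 0.5901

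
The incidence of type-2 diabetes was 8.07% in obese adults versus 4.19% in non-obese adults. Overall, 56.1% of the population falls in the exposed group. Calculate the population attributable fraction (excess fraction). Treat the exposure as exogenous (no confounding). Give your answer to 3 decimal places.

p₁ = 0.0807, p₀ = 0.0419.
Overall risk P(Y=1) = π·p₁ + (1−π)·p₀ = 0.561×0.0807 + 0.439×0.0419 = 0.063667.
Under exogeneity, PAF = [P(Y=1) − p₀] / P(Y=1).
PAF = (0.063667 − 0.0419) / 0.063667 ≈ 0.3419

PAF ≈ 0.342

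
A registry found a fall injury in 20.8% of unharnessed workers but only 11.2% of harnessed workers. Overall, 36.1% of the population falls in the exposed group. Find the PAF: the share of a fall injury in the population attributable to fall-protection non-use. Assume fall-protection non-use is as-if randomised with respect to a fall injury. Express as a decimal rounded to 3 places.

p₁ = 0.208, p₀ = 0.112.
Overall risk P(Y=1) = π·p₁ + (1−π)·p₀ = 0.361×0.208 + 0.639×0.112 = 0.14666.
Under exogeneity, PAF = [P(Y=1) − p₀] / P(Y=1).
PAF = (0.14666 − 0.112) / 0.14666 ≈ 0.2363

PAF ≈ 0.236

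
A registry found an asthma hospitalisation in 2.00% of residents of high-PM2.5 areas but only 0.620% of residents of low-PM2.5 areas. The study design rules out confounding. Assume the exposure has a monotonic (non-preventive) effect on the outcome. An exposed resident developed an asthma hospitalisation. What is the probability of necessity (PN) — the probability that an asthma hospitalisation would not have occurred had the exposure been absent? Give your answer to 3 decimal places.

PN ≈ 0.690

p₁ = 0.02, p₀ = 0.0062.
Under exogeneity and monotonicity, PN = (p₁ − p₀) / p₁.
PN = (0.02 − 0.0062) / 0.02 = 0.0138 / 0.02 ≈ 0.6900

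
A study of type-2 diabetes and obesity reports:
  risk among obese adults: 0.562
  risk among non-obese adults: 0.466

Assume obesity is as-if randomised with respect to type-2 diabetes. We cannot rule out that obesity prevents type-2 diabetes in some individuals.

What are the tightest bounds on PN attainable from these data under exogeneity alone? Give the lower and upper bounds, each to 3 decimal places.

0.171 ≤ PN ≤ 0.950

Let p₁ = 0.562, p₀ = 0.466.
Under exogeneity alone the bounds on PN are max{0,(p₁−p₀)/p₁} ≤ PN ≤ min{1,(1−p₀)/p₁}.
  lower = (p₁ − p₀)/p₁ = 0.096 / 0.562 ≈ 0.1708
  upper = min{1, (1 − p₀)/p₁} = 0.534 / 0.562 ≈ 0.9502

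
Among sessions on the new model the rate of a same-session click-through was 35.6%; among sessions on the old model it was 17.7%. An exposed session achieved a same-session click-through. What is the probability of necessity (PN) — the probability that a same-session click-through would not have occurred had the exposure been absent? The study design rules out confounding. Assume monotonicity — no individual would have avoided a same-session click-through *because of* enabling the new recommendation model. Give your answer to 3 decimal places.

p₁ = 0.356, p₀ = 0.177.
Under exogeneity and monotonicity, PN = (p₁ − p₀) / p₁.
PN = (0.356 − 0.177) / 0.356 = 0.179 / 0.356 ≈ 0.5028

PN ≈ 0.503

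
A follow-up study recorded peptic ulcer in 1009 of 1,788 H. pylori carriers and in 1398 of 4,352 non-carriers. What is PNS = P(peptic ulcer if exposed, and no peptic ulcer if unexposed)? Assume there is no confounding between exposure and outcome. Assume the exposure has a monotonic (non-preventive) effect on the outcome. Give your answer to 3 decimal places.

PNS ≈ 0.243

p₁ = P(outcome | exposed) = 1009/1788 = 0.56432
p₀ = P(outcome | unexposed) = 1398/4352 = 0.32123
Under exogeneity and monotonicity, PNS = p₁ − p₀.
PNS = 0.56432 − 0.32123 = 0.24309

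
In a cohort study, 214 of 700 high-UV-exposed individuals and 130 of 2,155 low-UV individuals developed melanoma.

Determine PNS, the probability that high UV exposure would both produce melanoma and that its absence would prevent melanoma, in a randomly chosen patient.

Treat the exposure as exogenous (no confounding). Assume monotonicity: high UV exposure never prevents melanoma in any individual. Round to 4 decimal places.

p₁ = P(outcome | exposed) = 214/700 = 0.30571
p₀ = P(outcome | unexposed) = 130/2155 = 0.060325
Under exogeneity and monotonicity, PNS = p₁ − p₀.
PNS = 0.30571 − 0.060325 = 0.24539

PNS ≈ 0.2454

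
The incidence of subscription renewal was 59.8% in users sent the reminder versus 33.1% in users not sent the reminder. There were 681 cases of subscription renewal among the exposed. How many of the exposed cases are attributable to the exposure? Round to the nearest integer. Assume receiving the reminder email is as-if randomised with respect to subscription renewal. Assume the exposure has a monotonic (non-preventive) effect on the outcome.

p₁ = 0.598, p₀ = 0.331.
PN = (p₁ − p₀)/p₁ = (0.598 − 0.331) / 0.598 ≈ 0.44649.
Attributable cases ≈ PN × (exposed cases) = 0.44649 × 681 ≈ 304.06.

about 304 cases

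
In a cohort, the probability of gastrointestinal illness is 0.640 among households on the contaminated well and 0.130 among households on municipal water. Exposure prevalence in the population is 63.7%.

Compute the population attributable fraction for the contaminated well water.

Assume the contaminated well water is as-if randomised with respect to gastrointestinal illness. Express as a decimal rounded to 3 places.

Let p₁ = 0.64, p₀ = 0.13.
Overall risk P(Y=1) = π·p₁ + (1−π)·p₀ = 0.637×0.64 + 0.363×0.13 = 0.45487.
Under exogeneity, PAF = [P(Y=1) − p₀] / P(Y=1).
PAF = (0.45487 − 0.13) / 0.45487 ≈ 0.7142

PAF ≈ 0.714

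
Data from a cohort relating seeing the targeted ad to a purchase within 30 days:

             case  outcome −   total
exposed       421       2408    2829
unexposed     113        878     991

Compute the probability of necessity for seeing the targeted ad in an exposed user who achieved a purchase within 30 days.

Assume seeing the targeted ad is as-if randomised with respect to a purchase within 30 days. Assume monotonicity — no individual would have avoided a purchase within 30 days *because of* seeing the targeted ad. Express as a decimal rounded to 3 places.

p₁ = P(outcome | exposed) = 421/2829 = 0.14882
p₀ = P(outcome | unexposed) = 113/991 = 0.11403
Under exogeneity and monotonicity, PN = (p₁ − p₀)/p₁.
PN = (0.14882 − 0.11403) / 0.14882 ≈ 0.2338

PN ≈ 0.234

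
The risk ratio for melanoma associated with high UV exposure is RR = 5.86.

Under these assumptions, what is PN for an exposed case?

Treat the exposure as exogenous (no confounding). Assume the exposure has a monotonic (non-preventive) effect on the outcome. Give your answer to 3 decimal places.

PN ≈ 0.829

Under exogeneity and monotonicity, PN = (RR − 1) / RR = 1 − 1/RR.
PN = (5.86 − 1) / 5.86 = 4.86 / 5.86 ≈ 0.8294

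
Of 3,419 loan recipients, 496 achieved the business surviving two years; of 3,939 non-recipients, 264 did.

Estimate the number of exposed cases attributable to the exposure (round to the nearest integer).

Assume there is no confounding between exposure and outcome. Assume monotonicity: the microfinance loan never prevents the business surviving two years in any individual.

about 267 cases

p₁ = P(outcome | exposed) = 496/3419 = 0.14507
p₀ = P(outcome | unexposed) = 264/3939 = 0.067022
PN = (p₁ − p₀)/p₁ = (0.14507 − 0.067022) / 0.14507 ≈ 0.53801.
Attributable cases ≈ PN × (exposed cases) = 0.53801 × 496 ≈ 266.85.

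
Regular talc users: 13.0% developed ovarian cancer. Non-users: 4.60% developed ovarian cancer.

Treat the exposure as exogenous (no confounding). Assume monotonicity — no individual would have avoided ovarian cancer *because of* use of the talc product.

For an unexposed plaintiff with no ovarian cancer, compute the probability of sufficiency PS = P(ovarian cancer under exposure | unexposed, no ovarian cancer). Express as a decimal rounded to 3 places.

PS ≈ 0.088

p₁ = 0.13, p₀ = 0.046.
Under exogeneity and monotonicity, PS = (p₁ − p₀) / (1 − p₀).
PS = (0.13 − 0.046) / (1 − 0.046) = 0.084 / 0.954 ≈ 0.0881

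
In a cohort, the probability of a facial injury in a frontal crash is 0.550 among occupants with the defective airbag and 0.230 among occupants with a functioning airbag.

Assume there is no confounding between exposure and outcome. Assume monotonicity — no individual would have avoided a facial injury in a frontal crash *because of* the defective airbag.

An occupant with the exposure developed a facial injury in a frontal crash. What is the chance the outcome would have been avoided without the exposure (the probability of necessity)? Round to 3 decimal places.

PN ≈ 0.582

Let p₁ = 0.55, p₀ = 0.23.
Under exogeneity and monotonicity, PN = (p₁ − p₀) / p₁.
PN = (0.55 − 0.23) / 0.55 = 0.32 / 0.55 ≈ 0.5818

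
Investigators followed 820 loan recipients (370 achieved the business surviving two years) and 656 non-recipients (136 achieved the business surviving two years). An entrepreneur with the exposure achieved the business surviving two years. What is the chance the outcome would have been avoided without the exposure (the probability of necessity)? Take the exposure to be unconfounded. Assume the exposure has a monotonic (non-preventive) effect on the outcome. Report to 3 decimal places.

PN ≈ 0.541

p₁ = P(outcome | exposed) = 370/820 = 0.45122
p₀ = P(outcome | unexposed) = 136/656 = 0.20732
Under exogeneity and monotonicity, PN = (p₁ − p₀) / p₁.
PN = (0.45122 − 0.20732) / 0.45122 = 0.2439 / 0.45122 ≈ 0.5405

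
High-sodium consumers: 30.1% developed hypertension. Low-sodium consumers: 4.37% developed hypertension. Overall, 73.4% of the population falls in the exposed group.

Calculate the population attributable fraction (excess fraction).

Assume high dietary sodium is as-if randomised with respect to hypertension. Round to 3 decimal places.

p₁ = 0.301, p₀ = 0.0437.
Overall risk P(Y=1) = π·p₁ + (1−π)·p₀ = 0.734×0.301 + 0.266×0.0437 = 0.23256.
Under exogeneity, PAF = [P(Y=1) − p₀] / P(Y=1).
PAF = (0.23256 − 0.0437) / 0.23256 ≈ 0.8121

PAF ≈ 0.812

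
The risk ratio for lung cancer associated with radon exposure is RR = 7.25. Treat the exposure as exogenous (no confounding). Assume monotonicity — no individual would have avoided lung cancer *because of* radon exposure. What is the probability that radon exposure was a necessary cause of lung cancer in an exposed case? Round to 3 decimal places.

PN ≈ 0.862

Under exogeneity and monotonicity, PN = (RR − 1) / RR = 1 − 1/RR.
PN = (7.25 − 1) / 7.25 = 6.25 / 7.25 ≈ 0.8621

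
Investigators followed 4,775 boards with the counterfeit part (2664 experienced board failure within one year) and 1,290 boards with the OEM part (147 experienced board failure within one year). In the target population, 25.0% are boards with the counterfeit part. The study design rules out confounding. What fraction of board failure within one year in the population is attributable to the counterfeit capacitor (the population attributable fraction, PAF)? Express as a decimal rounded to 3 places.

p₁ = P(outcome | exposed) = 2664/4775 = 0.55791
p₀ = P(outcome | unexposed) = 147/1290 = 0.11395
Overall risk P(Y=1) = π·p₁ + (1−π)·p₀ = 0.25×0.55791 + 0.75×0.11395 = 0.22494.
Under exogeneity, PAF = [P(Y=1) − p₀] / P(Y=1).
PAF = (0.22494 − 0.11395) / 0.22494 ≈ 0.4934

PAF ≈ 0.493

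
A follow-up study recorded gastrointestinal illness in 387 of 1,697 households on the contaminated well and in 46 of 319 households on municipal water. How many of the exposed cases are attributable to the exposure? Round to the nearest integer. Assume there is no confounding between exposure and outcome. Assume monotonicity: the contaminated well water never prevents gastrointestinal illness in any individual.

about 142 cases

p₁ = P(outcome | exposed) = 387/1697 = 0.22805
p₀ = P(outcome | unexposed) = 46/319 = 0.1442
PN = (p₁ − p₀)/p₁ = (0.22805 − 0.1442) / 0.22805 ≈ 0.36768.
Attributable cases ≈ PN × (exposed cases) = 0.36768 × 387 ≈ 142.29.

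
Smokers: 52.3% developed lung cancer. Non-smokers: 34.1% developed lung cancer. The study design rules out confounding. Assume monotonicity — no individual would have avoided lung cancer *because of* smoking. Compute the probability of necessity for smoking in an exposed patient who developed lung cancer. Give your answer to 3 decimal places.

p₁ = 0.523, p₀ = 0.341.
Under exogeneity and monotonicity, PN = (p₁ − p₀) / p₁.
PN = (0.523 − 0.341) / 0.523 = 0.182 / 0.523 ≈ 0.3480

PN ≈ 0.348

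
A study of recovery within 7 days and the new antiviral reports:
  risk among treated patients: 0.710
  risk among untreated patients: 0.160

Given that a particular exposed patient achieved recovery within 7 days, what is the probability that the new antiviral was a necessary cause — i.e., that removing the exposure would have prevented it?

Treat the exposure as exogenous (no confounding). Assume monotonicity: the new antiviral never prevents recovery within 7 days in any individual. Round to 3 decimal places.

Let p₁ = 0.71, p₀ = 0.16.
Under exogeneity and monotonicity, PN = (p₁ − p₀) / p₁.
PN = (0.71 − 0.16) / 0.71 = 0.55 / 0.71 ≈ 0.7746

PN ≈ 0.775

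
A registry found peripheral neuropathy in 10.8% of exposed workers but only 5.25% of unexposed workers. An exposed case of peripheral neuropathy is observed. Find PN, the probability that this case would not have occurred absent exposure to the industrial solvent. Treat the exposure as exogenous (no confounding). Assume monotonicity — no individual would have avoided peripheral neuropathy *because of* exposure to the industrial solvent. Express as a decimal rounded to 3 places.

p₁ = 0.108, p₀ = 0.0525.
Under exogeneity and monotonicity, PN = (p₁ − p₀) / p₁.
PN = (0.108 − 0.0525) / 0.108 = 0.0555 / 0.108 ≈ 0.5139

PN ≈ 0.514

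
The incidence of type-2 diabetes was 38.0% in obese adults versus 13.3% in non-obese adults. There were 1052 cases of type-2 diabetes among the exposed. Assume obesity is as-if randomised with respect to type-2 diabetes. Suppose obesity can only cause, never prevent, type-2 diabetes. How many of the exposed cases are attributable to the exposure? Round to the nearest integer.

about 684 cases

p₁ = 0.38, p₀ = 0.133.
PN = (p₁ − p₀)/p₁ = (0.38 − 0.133) / 0.38 ≈ 0.65000.
Attributable cases ≈ PN × (exposed cases) = 0.65000 × 1052 ≈ 683.80.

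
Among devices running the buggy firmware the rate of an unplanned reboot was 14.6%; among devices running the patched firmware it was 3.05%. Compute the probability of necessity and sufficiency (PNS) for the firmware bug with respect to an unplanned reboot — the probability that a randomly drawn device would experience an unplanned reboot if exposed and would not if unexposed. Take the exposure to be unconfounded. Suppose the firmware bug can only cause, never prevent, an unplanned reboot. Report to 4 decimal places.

PNS ≈ 0.1155

p₁ = 0.146, p₀ = 0.0305.
Under exogeneity and monotonicity, PNS = p₁ − p₀.
PNS = 0.146 − 0.0305 = 0.1155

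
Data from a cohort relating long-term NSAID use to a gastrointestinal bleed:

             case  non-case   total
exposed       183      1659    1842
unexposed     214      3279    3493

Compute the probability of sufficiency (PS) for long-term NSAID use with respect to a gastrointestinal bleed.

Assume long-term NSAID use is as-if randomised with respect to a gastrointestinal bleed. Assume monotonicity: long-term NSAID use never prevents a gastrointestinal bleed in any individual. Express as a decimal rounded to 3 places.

PS ≈ 0.041

p₁ = P(outcome | exposed) = 183/1842 = 0.099349
p₀ = P(outcome | unexposed) = 214/3493 = 0.061265
Under exogeneity and monotonicity, PS = (p₁ − p₀) / (1 − p₀).
PS = (0.099349 − 0.061265) / (1 − 0.061265) = 0.038083 / 0.93873 ≈ 0.0406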